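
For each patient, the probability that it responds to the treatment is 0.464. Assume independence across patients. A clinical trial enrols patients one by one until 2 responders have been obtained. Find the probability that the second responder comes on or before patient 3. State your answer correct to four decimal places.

Finishing within 3 patients ⇔ at least 2 successes in the first 3. With X ~ Binomial(3, 0.464), P(Y ≤ 3) = 1 − P(X ≤ 1).
  k=0: C(3,0)·0.464^0·0.536^3 = 0.153991
  k=1: C(3,1)·0.464^1·0.536^2 = 0.399916
1 − 0.553907 = 0.446093

0.4461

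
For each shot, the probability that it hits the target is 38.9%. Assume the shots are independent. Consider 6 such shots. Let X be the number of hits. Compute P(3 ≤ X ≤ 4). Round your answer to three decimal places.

0.397

X ~ Binomial(6, 0.389); P(3 ≤ X ≤ 4) = Σ C(6,k) p^k (1−p)^(6−k) over k:
  k=3: C(6,3)·0.389^3·0.611^3 = 0.26854
  k=4: C(6,4)·0.389^4·0.611^2 = 0.12822
Total = 0.39676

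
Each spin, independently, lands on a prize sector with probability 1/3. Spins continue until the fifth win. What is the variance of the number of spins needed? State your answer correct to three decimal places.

Y = total spins until the fifth success; negative binomial with r=5, p=0.333333.
Var(Y) = r(1−p)/p² = 5·0.666667 / 0.333333² = 30.00000

30.000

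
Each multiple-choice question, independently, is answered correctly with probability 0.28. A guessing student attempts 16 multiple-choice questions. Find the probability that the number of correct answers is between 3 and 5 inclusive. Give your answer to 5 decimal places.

0.59154

X ~ Binomial(16, 0.28); P(3 ≤ X ≤ 5) = Σ C(16,k) p^k (1−p)^(16−k) over k:
  k=3: C(16,3)·0.28^3·0.72^13 = 0.1717847
  k=4: C(16,4)·0.28^4·0.72^12 = 0.2171168
  k=5: C(16,5)·0.28^5·0.72^11 = 0.2026424
Total = 0.5915439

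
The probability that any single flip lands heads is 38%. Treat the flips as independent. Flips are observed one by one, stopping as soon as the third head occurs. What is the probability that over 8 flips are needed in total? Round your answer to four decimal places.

0.3585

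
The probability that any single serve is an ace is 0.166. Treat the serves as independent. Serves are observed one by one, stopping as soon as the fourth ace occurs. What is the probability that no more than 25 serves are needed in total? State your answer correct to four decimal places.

0.6150

Finishing within 25 serves ⇔ at least 4 successes in the first 25. With X ~ Binomial(25, 0.166), P(Y ≤ 25) = 1 − P(X ≤ 3).
  k=0: C(25,0)·0.166^0·0.834^25 = 0.010694
  k=1: C(25,1)·0.166^1·0.834^24 = 0.053215
  k=2: C(25,2)·0.166^2·0.834^23 = 0.127103
  k=3: C(25,3)·0.166^3·0.834^22 = 0.193957
1 − 0.384969 = 0.615031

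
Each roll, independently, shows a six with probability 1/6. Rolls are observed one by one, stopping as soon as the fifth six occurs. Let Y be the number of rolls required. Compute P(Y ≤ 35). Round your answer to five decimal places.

Finishing within 35 rolls ⇔ at least 5 successes in the first 35. With X ~ Binomial(35, 0.166667), P(Y ≤ 35) = 1 − P(X ≤ 4).
  k=0: C(35,0)·0.166667^0·0.833333^35 = 0.0016930
  k=1: C(35,1)·0.166667^1·0.833333^34 = 0.0118510
  k=2: C(35,2)·0.166667^2·0.833333^33 = 0.0402933
  k=3: C(35,3)·0.166667^3·0.833333^32 = 0.0886454
  k=4: C(35,4)·0.166667^4·0.833333^31 = 0.1418326
1 − 0.2843153 = 0.7156847

0.71568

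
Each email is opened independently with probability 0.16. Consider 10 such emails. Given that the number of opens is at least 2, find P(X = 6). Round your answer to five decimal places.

X ~ Binomial(10, 0.16). Want P(X=6 | X≥2) = P(X=6) / P(X≥2).
P(X=6) = C(10,6)·0.16^6·0.84^4 = 0.0017541
P(X≥2) = 1 − 0.1749012 − 0.3331452 = 0.4919536
Ratio = 0.0017541 / 0.4919536 = 0.0035656

0.00357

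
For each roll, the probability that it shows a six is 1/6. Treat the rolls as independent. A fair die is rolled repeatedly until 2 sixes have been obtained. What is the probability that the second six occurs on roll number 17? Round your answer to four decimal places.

0.0288

Y = trial on which the second success occurs; negative binomial, r=2, p=0.166667.
P(Y=17) = C(16,1) · p^2 · (1−p)^15
= 16 · 0.027778 · 0.064905 = 0.028847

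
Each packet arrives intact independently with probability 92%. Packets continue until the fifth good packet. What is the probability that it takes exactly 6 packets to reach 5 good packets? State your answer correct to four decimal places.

Y = trial on which the fifth success occurs; negative binomial, r=5, p=0.92.
P(Y=6) = C(5,4) · p^5 · (1−p)^1
= 5 · 0.65908 · 0.08 = 0.263633

0.2636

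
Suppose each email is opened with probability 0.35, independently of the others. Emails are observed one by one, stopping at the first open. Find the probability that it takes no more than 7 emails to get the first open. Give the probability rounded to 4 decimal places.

0.9510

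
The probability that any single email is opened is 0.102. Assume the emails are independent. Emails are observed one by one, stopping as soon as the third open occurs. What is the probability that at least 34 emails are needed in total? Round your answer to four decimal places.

Needing more than 33 emails ⇔ fewer than 3 successes in the first 33. With X ~ Binomial(33, 0.102), P(Y > 33) = P(X ≤ 2).
  k=0: C(33,0)·0.102^0·0.898^33 = 0.028716
  k=1: C(33,1)·0.102^1·0.898^32 = 0.107636
  k=2: C(33,2)·0.102^2·0.898^31 = 0.195614
P(X ≤ 2) = 0.331966

0.3320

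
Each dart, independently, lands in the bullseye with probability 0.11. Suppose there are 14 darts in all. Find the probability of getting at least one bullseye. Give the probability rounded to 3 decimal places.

P(at least one) = 1 − P(none) = 1 − (1 − 0.11)^14
= 1 − 0.19564 = 0.80436

0.804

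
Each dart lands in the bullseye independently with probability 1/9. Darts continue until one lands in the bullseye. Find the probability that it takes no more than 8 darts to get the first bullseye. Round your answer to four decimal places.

0.6103

Y = number of darts to the first success; geometric, p = 0.111111.
P(Y ≤ 8) = 1 − (1−p)^8 = 1 − 0.389744 = 0.610256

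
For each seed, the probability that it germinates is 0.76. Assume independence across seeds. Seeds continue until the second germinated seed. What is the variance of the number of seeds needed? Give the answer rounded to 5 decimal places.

Y = total seeds until the second success; negative binomial with r=2, p=0.76.
Var(Y) = r(1−p)/p² = 2·0.24 / 0.76² = 0.8310249

0.83102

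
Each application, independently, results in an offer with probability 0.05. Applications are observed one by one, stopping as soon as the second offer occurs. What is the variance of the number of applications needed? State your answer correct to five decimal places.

Y = total applications until the second success; negative binomial with r=2, p=0.05.
Var(Y) = r(1−p)/p² = 2·0.95 / 0.05² = 760.0000000

760.00000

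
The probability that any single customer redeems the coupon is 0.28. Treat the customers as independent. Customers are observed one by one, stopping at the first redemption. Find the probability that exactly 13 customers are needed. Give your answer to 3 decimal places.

0.005

Geometric (trials to first success), p = 0.28.
P(Y = 13) = (1−p)^12 · p = 0.019408 · 0.28 = 0.00543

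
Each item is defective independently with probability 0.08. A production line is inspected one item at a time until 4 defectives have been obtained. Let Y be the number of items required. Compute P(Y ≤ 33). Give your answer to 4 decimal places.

Finishing within 33 items ⇔ at least 4 successes in the first 33. With X ~ Binomial(33, 0.08), P(Y ≤ 33) = 1 − P(X ≤ 3).
  k=0: C(33,0)·0.08^0·0.92^33 = 0.063826
  k=1: C(33,1)·0.08^1·0.92^32 = 0.183153
  k=2: C(33,2)·0.08^2·0.92^31 = 0.254822
  k=3: C(33,3)·0.08^3·0.92^30 = 0.228970
1 − 0.730771 = 0.269229

0.2692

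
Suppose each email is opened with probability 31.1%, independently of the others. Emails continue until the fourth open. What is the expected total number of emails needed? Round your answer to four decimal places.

12.8617

Y = total emails until the fourth success; negative binomial with r=4, p=0.311.
E[Y] = r / p = 4 / 0.311 = 12.861736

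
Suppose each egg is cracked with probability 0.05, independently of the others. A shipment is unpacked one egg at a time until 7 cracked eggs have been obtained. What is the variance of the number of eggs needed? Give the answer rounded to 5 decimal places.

Y = total eggs until the seventh success; negative binomial with r=7, p=0.05.
Var(Y) = r(1−p)/p² = 7·0.95 / 0.05² = 2660.0000000

2660.00000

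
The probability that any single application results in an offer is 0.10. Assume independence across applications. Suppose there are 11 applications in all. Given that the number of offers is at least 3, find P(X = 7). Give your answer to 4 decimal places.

X ~ Binomial(11, 0.10). Want P(X=7 | X≥3) = P(X=7) / P(X≥3).
P(X=7) = C(11,7)·0.10^7·0.90^4 = 0.000022
P(X≥3) = 1 − 0.313811 − 0.383546 − 0.213081 = 0.089562
Ratio = 0.000022 / 0.089562 = 0.000242

0.0002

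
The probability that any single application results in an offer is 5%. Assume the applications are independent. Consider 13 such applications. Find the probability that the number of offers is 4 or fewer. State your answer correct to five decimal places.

0.99971

X ~ Binomial(13, 0.05); P(X ≤ 4) = Σ C(13,k) p^k (1−p)^(13−k) over k:
  k=0: C(13,0)·0.05^0·0.95^13 = 0.5133421
  k=1: C(13,1)·0.05^1·0.95^12 = 0.3512341
  k=2: C(13,2)·0.05^2·0.95^11 = 0.1109160
  k=3: C(13,3)·0.05^3·0.95^10 = 0.0214048
  k=4: C(13,4)·0.05^4·0.95^9 = 0.0028164
Total = 0.9997134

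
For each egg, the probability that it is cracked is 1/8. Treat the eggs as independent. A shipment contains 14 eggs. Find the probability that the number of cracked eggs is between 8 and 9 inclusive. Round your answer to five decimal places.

X ~ Binomial(14, 0.125); P(8 ≤ X ≤ 9) = Σ C(14,k) p^k (1−p)^(14−k) over k:
  k=8: C(14,8)·0.125^8·0.875^6 = 0.0000803
  k=9: C(14,9)·0.125^9·0.875^5 = 0.0000077
Total = 0.0000880

0.00009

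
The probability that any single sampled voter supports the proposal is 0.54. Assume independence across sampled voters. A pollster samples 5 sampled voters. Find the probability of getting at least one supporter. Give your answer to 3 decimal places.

0.979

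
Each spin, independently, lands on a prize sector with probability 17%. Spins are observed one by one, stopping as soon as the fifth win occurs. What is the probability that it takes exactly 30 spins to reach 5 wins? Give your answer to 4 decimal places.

0.0320

Y = trial on which the fifth success occurs; negative binomial, r=5, p=0.17.
P(Y=30) = C(29,4) · p^5 · (1−p)^25
= 23751 · 0.00014199 · 0.0094831 = 0.031980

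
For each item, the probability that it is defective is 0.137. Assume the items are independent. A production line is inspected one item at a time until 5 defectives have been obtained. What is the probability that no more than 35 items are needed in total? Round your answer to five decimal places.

Finishing within 35 items ⇔ at least 5 successes in the first 35. With X ~ Binomial(35, 0.137), P(Y ≤ 35) = 1 − P(X ≤ 4).
  k=0: C(35,0)·0.137^0·0.863^35 = 0.0057594
  k=1: C(35,1)·0.137^1·0.863^34 = 0.0320004
  k=2: C(35,2)·0.137^2·0.863^33 = 0.0863603
  k=3: C(35,3)·0.137^3·0.863^32 = 0.1508054
  k=4: C(35,4)·0.137^4·0.863^31 = 0.1915211
1 − 0.4664466 = 0.5335534

0.53355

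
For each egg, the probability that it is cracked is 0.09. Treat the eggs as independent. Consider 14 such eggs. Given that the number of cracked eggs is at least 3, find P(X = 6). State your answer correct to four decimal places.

X ~ Binomial(14, 0.09). Want P(X=6 | X≥3) = P(X=6) / P(X≥3).
P(X=6) = C(14,6)·0.09^6·0.91^8 = 0.000750
P(X≥3) = 1 − 0.267042 − 0.369750 − 0.237697 = 0.125511
Ratio = 0.000750 / 0.125511 = 0.005979

0.0060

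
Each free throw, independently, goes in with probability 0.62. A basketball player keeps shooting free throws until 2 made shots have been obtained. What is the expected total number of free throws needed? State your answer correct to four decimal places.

Y = total free throws until the second success; negative binomial with r=2, p=0.62.
E[Y] = r / p = 2 / 0.62 = 3.225806

3.2258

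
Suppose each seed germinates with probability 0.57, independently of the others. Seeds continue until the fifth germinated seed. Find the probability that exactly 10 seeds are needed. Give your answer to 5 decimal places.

Y = trial on which the fifth success occurs; negative binomial, r=5, p=0.57.
P(Y=10) = C(9,4) · p^5 · (1−p)^5
= 126 · 0.060169 · 0.014701 = 0.1114518

0.11145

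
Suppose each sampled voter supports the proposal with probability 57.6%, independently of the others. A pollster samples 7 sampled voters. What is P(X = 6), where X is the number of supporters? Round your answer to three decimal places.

X ~ Binomial(n=7, p=0.576).
P(X=6) = C(7,6) · p^6 · (1−p)^1
= 7 · 0.03652 · 0.424 = 0.10839

0.108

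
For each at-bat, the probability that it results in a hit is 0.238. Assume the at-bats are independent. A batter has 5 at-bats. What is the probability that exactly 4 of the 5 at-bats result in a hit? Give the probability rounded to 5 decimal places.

0.01222

X ~ Binomial(n=5, p=0.238).
P(X=4) = C(5,4) · p^4 · (1−p)^1
= 5 · 0.0032085 · 0.762 = 0.0122245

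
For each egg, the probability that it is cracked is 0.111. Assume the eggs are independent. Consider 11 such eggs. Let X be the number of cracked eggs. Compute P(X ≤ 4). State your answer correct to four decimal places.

0.9956

X ~ Binomial(11, 0.111); P(X ≤ 4) = Σ C(11,k) p^k (1−p)^(11−k) over k:
  k=0: C(11,0)·0.111^0·0.889^11 = 0.274107
  k=1: C(11,1)·0.111^1·0.889^10 = 0.376473
  k=2: C(11,2)·0.111^2·0.889^9 = 0.235031
  k=3: C(11,3)·0.111^3·0.889^8 = 0.088037
  k=4: C(11,4)·0.111^4·0.889^7 = 0.021985
Total = 0.995632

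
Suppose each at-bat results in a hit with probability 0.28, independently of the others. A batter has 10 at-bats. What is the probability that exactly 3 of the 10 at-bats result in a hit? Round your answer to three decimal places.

X ~ Binomial(n=10, p=0.28).
P(X=3) = C(10,3) · p^3 · (1−p)^7
= 120 · 0.021952 · 0.10031 = 0.26423

0.264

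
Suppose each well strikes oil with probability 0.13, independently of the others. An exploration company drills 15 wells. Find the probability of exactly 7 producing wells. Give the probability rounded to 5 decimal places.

0.00133

X ~ Binomial(n=15, p=0.13).
P(X=7) = C(15,7) · p^7 · (1−p)^8
= 6435 · 6.2749e-07 · 0.32821 = 0.0013253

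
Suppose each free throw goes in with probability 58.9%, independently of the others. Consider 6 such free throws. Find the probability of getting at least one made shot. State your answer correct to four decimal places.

0.9952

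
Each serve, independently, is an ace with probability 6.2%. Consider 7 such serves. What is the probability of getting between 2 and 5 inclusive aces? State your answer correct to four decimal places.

X ~ Binomial(7, 0.062); P(2 ≤ X ≤ 5) = Σ C(7,k) p^k (1−p)^(7−k) over k:
  k=2: C(7,2)·0.062^2·0.938^5 = 0.058616
  k=3: C(7,3)·0.062^3·0.938^4 = 0.006457
  k=4: C(7,4)·0.062^4·0.938^3 = 0.000427
  k=5: C(7,5)·0.062^5·0.938^2 = 0.000017
Total = 0.065517

0.0655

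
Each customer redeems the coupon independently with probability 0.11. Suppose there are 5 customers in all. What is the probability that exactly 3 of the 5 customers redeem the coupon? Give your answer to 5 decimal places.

X ~ Binomial(n=5, p=0.11).
P(X=3) = C(5,3) · p^3 · (1−p)^2
= 10 · 0.001331 · 0.7921 = 0.0105429

0.01054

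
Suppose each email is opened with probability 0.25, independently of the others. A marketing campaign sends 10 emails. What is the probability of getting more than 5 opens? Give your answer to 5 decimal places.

0.01973

X ~ Binomial(10, 0.25); P(X ≥ 6) = Σ C(10,k) p^k (1−p)^(10−k) over k:
  k=6: C(10,6)·0.25^6·0.75^4 = 0.0162220
  k=7: C(10,7)·0.25^7·0.75^3 = 0.0030899
  k=8: C(10,8)·0.25^8·0.75^2 = 0.0003862
  k=9: C(10,9)·0.25^9·0.75^1 = 0.0000286
  k=10: C(10,10)·0.25^10·0.75^0 = 0.0000010
Total = 0.0197277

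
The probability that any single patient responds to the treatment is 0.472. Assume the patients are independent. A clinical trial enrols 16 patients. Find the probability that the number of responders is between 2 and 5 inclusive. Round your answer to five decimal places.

X ~ Binomial(16, 0.472); P(2 ≤ X ≤ 5) = Σ C(16,k) p^k (1−p)^(16−k) over k:
  k=2: C(16,2)·0.472^2·0.528^14 = 0.0034990
  k=3: C(16,3)·0.472^3·0.528^13 = 0.0145967
  k=4: C(16,4)·0.472^4·0.528^12 = 0.0424079
  k=5: C(16,5)·0.472^5·0.528^11 = 0.0909842
Total = 0.1514877

0.15149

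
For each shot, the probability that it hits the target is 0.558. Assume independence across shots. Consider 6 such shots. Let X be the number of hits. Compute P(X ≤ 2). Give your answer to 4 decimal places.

0.2422

X ~ Binomial(6, 0.558); P(X ≤ 2) = Σ C(6,k) p^k (1−p)^(6−k) over k:
  k=0: C(6,0)·0.558^0·0.442^6 = 0.007456
  k=1: C(6,1)·0.558^1·0.442^5 = 0.056480
  k=2: C(6,2)·0.558^2·0.442^4 = 0.178258
Total = 0.242195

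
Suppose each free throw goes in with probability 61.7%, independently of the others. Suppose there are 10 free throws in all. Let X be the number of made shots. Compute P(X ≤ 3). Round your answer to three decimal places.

0.043

X ~ Binomial(10, 0.617); P(X ≤ 3) = Σ C(10,k) p^k (1−p)^(10−k) over k:
  k=0: C(10,0)·0.617^0·0.383^10 = 0.00007
  k=1: C(10,1)·0.617^1·0.383^9 = 0.00109
  k=2: C(10,2)·0.617^2·0.383^8 = 0.00793
  k=3: C(10,3)·0.617^3·0.383^7 = 0.03407
Total = 0.04317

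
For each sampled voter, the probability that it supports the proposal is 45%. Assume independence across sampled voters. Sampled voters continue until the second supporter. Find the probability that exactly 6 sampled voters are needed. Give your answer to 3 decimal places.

Y = trial on which the second success occurs; negative binomial, r=2, p=0.45.
P(Y=6) = C(5,1) · p^2 · (1−p)^4
= 5 · 0.2025 · 0.091506 = 0.09265

0.093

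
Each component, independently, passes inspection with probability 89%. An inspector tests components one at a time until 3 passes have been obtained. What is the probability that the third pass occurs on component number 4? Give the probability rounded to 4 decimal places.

0.2326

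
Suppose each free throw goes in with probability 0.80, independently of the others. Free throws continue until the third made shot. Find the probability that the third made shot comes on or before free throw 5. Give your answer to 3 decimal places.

Finishing within 5 free throws ⇔ at least 3 successes in the first 5. With X ~ Binomial(5, 0.80), P(Y ≤ 5) = 1 − P(X ≤ 2).
  k=0: C(5,0)·0.80^0·0.20^5 = 0.00032
  k=1: C(5,1)·0.80^1·0.20^4 = 0.00640
  k=2: C(5,2)·0.80^2·0.20^3 = 0.05120
1 − 0.05792 = 0.94208

0.942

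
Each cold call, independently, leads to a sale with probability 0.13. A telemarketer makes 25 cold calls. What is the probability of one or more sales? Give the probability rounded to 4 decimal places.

P(at least one) = 1 − P(none) = 1 − (1 − 0.13)^25
= 1 − 0.030760 = 0.969240

0.9692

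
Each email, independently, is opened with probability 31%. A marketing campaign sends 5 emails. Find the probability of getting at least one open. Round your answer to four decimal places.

P(at least one) = 1 − P(none) = 1 − (1 − 0.31)^5
= 1 − 0.156403 = 0.843597

0.8436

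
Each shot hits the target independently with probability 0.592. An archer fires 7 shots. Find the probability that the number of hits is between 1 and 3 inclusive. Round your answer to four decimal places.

0.3035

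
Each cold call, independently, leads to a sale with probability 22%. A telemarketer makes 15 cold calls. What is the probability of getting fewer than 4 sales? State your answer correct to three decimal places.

X ~ Binomial(15, 0.22); P(X ≤ 3) = Σ C(15,k) p^k (1−p)^(15−k) over k:
  k=0: C(15,0)·0.22^0·0.78^15 = 0.02407
  k=1: C(15,1)·0.22^1·0.78^14 = 0.10182
  k=2: C(15,2)·0.22^2·0.78^13 = 0.20103
  k=3: C(15,3)·0.22^3·0.78^12 = 0.24571
Total = 0.57263

0.573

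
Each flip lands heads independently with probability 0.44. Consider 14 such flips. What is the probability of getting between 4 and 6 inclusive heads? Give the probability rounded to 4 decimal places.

0.5034

X ~ Binomial(14, 0.44); P(4 ≤ X ≤ 6) = Σ C(14,k) p^k (1−p)^(14−k) over k:
  k=4: C(14,4)·0.44^4·0.56^10 = 0.113795
  k=5: C(14,5)·0.44^5·0.56^9 = 0.178821
  k=6: C(14,6)·0.44^6·0.56^8 = 0.210754
Total = 0.503371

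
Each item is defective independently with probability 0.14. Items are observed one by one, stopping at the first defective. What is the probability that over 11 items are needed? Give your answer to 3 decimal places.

0.190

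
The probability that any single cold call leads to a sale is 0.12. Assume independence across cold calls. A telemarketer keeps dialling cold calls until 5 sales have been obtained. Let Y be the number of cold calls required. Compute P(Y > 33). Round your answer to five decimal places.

0.63744

Needing more than 33 cold calls ⇔ fewer than 5 successes in the first 33. With X ~ Binomial(33, 0.12), P(Y > 33) = P(X ≤ 4).
  k=0: C(33,0)·0.12^0·0.88^33 = 0.0147207
  k=1: C(33,1)·0.12^1·0.88^32 = 0.0662431
  k=2: C(33,2)·0.12^2·0.88^31 = 0.1445304
  k=3: C(33,3)·0.12^3·0.88^30 = 0.2036565
  k=4: C(33,4)·0.12^4·0.88^29 = 0.2082851
P(X ≤ 4) = 0.6374358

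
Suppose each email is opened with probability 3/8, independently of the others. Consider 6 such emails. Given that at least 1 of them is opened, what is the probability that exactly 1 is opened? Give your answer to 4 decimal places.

0.2282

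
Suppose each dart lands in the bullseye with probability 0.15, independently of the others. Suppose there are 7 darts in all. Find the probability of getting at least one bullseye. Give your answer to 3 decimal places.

0.679

P(at least one) = 1 − P(none) = 1 − (1 − 0.15)^7
= 1 − 0.32058 = 0.67942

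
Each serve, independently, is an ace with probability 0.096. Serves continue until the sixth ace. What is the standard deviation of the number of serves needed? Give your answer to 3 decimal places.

24.260

Y = total serves until the sixth success; negative binomial with r=6, p=0.096.
SD(Y) = √[r(1−p)/p²] = √(588.54167) = 24.25988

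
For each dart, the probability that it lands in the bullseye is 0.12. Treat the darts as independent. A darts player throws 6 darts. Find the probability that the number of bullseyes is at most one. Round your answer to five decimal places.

0.84437

X ~ Binomial(6, 0.12); P(X ≤ 1) = Σ C(6,k) p^k (1−p)^(6−k) over k:
  k=0: C(6,0)·0.12^0·0.88^6 = 0.4644041
  k=1: C(6,1)·0.12^1·0.88^5 = 0.3799670
Total = 0.8443711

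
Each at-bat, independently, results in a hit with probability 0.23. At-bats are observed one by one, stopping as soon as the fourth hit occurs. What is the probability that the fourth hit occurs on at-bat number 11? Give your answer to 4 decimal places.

0.0539

Y = trial on which the fourth success occurs; negative binomial, r=4, p=0.23.
P(Y=11) = C(10,3) · p^4 · (1−p)^7
= 120 · 0.0027984 · 0.16049 = 0.053892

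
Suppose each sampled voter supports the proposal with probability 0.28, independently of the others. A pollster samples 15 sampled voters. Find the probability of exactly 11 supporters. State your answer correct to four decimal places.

0.0003

X ~ Binomial(n=15, p=0.28).
P(X=11) = C(15,11) · p^11 · (1−p)^4
= 1365 · 8.2935e-07 · 0.26874 = 0.000304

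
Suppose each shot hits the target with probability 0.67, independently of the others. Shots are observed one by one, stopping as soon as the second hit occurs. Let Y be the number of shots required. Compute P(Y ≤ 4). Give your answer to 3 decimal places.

Finishing within 4 shots ⇔ at least 2 successes in the first 4. With X ~ Binomial(4, 0.67), P(Y ≤ 4) = 1 − P(X ≤ 1).
  k=0: C(4,0)·0.67^0·0.33^4 = 0.01186
  k=1: C(4,1)·0.67^1·0.33^3 = 0.09631
1 − 0.10817 = 0.89183

0.892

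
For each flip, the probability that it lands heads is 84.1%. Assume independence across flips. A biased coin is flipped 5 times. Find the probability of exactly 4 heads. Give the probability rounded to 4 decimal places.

0.3977

X ~ Binomial(n=5, p=0.841).
P(X=4) = C(5,4) · p^4 · (1−p)^1
= 5 · 0.50025 · 0.159 = 0.397696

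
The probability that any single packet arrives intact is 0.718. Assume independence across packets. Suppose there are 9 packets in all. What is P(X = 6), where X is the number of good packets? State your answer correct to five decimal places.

0.25809

X ~ Binomial(n=9, p=0.718).
P(X=6) = C(9,6) · p^6 · (1−p)^3
= 84 · 0.13701 · 0.022426 = 0.2580912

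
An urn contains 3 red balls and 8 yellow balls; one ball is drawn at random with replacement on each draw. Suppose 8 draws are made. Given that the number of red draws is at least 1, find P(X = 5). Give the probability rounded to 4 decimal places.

0.0353

X ~ Binomial(8, 0.272727). Want P(X=5 | X≥1) = P(X=5) / P(X≥1).
P(X=5) = C(8,5)·0.272727^5·0.727273^3 = 0.032503
P(X≥1) = 1 − 0.078267 = 0.921733
Ratio = 0.032503 / 0.921733 = 0.035263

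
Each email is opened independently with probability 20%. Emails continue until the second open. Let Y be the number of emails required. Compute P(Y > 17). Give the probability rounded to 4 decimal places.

0.1182

Needing more than 17 emails ⇔ fewer than 2 successes in the first 17. With X ~ Binomial(17, 0.20), P(Y > 17) = P(X ≤ 1).
  k=0: C(17,0)·0.20^0·0.80^17 = 0.022518
  k=1: C(17,1)·0.20^1·0.80^16 = 0.095701
P(X ≤ 1) = 0.118219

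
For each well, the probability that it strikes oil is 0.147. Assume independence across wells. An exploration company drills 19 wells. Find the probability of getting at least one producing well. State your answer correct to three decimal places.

0.951

P(at least one) = 1 − P(none) = 1 − (1 − 0.147)^19
= 1 − 0.04876 = 0.95124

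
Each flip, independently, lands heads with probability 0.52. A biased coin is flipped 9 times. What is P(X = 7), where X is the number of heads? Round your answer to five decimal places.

0.08527

X ~ Binomial(n=9, p=0.52).
P(X=7) = C(9,7) · p^7 · (1−p)^2
= 36 · 0.010281 · 0.2304 = 0.0852724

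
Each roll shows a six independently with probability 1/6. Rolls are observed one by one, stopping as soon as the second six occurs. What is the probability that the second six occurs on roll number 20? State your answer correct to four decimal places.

Y = trial on which the second success occurs; negative binomial, r=2, p=0.166667.
P(Y=20) = C(19,1) · p^2 · (1−p)^18
= 19 · 0.027778 · 0.037561 = 0.019824

0.0198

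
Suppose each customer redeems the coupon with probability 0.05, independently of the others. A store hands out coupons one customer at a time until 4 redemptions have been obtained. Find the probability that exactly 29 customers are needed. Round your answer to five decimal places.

0.00568

Y = trial on which the fourth success occurs; negative binomial, r=4, p=0.05.
P(Y=29) = C(28,3) · p^4 · (1−p)^25
= 3276 · 6.25e-06 · 0.27739 = 0.0056796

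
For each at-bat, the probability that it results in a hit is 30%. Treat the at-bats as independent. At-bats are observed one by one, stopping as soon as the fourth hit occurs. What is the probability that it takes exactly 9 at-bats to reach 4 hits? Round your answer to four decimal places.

0.0762

Y = trial on which the fourth success occurs; negative binomial, r=4, p=0.30.
P(Y=9) = C(8,3) · p^4 · (1−p)^5
= 56 · 0.0081 · 0.16807 = 0.076237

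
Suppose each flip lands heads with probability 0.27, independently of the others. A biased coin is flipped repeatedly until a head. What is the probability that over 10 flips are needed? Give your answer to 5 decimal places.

0.04298

Y = number of flips to the first success; geometric, p = 0.27.
P(Y > 10) = P(first 10 all fail) = (1−p)^10 = 0.0429763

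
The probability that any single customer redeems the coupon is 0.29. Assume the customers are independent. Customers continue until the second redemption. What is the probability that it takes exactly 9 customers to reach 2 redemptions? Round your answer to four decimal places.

0.0612

Y = trial on which the second success occurs; negative binomial, r=2, p=0.29.
P(Y=9) = C(8,1) · p^2 · (1−p)^7
= 8 · 0.0841 · 0.090951 = 0.061192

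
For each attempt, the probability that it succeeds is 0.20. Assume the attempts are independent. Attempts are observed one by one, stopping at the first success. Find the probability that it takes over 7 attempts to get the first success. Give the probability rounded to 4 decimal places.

Y = number of attempts to the first success; geometric, p = 0.20.
P(Y > 7) = P(first 7 all fail) = (1−p)^7 = 0.209715

0.2097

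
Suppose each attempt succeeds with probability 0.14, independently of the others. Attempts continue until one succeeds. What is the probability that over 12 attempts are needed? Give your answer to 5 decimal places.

Y = number of attempts to the first success; geometric, p = 0.14.
P(Y > 12) = P(first 12 all fail) = (1−p)^12 = 0.1636746

0.16367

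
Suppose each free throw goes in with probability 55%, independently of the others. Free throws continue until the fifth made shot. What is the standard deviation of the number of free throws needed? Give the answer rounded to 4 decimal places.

2.7273

Y = total free throws until the fifth success; negative binomial with r=5, p=0.55.
SD(Y) = √[r(1−p)/p²] = √(7.438017) = 2.727273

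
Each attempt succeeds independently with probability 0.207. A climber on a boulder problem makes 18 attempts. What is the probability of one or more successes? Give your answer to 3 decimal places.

P(at least one) = 1 − P(none) = 1 − (1 − 0.207)^18
= 1 − 0.01538 = 0.98462

0.985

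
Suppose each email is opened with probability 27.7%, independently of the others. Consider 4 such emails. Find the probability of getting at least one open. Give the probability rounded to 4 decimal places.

P(at least one) = 1 − P(none) = 1 − (1 − 0.277)^4
= 1 − 0.273246 = 0.726754

0.7268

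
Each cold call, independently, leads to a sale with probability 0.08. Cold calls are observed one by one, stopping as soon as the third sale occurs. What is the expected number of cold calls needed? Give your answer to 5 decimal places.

37.50000

Y = total cold calls until the third success; negative binomial with r=3, p=0.08.
E[Y] = r / p = 3 / 0.08 = 37.5000000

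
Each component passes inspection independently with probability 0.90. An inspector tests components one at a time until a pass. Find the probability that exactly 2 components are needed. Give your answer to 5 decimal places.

0.09000

Geometric (trials to first success), p = 0.90.
P(Y = 2) = (1−p)^1 · p = 0.1 · 0.90 = 0.0900000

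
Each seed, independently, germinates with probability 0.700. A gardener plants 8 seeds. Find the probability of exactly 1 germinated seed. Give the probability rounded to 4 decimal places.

0.0012

X ~ Binomial(n=8, p=0.70).
P(X=1) = C(8,1) · p^1 · (1−p)^7
= 8 · 0.7 · 0.0002187 = 0.001225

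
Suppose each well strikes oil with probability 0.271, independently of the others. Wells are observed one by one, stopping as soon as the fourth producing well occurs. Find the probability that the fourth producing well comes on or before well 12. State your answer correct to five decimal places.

0.41689

Finishing within 12 wells ⇔ at least 4 successes in the first 12. With X ~ Binomial(12, 0.271), P(Y ≤ 12) = 1 − P(X ≤ 3).
  k=0: C(12,0)·0.271^0·0.729^12 = 0.0225284
  k=1: C(12,1)·0.271^1·0.729^11 = 0.1004971
  k=2: C(12,2)·0.271^2·0.729^10 = 0.2054744
  k=3: C(12,3)·0.271^3·0.729^9 = 0.2546117
1 − 0.5831116 = 0.4168884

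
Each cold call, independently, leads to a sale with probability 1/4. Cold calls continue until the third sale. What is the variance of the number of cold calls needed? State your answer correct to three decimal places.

36.000

Y = total cold calls until the third success; negative binomial with r=3, p=0.25.
Var(Y) = r(1−p)/p² = 3·0.75 / 0.25² = 36.00000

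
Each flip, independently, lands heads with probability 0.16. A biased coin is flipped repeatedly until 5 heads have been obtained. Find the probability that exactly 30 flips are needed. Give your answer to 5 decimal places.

Y = trial on which the fifth success occurs; negative binomial, r=5, p=0.16.
P(Y=30) = C(29,4) · p^5 · (1−p)^25
= 23751 · 0.00010486 · 0.012793 = 0.0318613

0.03186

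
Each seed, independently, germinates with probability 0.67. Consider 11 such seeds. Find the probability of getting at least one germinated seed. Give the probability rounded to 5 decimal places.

P(at least one) = 1 − P(none) = 1 − (1 − 0.67)^11
= 1 − 0.0000051 = 0.9999949

0.99999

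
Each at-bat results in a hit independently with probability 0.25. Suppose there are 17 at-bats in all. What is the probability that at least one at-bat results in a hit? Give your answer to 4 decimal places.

P(at least one) = 1 − P(none) = 1 − (1 − 0.25)^17
= 1 − 0.007517 = 0.992483

0.9925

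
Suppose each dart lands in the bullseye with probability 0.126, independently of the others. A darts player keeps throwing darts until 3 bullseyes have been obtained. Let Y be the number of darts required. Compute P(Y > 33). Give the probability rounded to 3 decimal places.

0.197

Needing more than 33 darts ⇔ fewer than 3 successes in the first 33. With X ~ Binomial(33, 0.126), P(Y > 33) = P(X ≤ 2).
  k=0: C(33,0)·0.126^0·0.874^33 = 0.01175
  k=1: C(33,1)·0.126^1·0.874^32 = 0.05588
  k=2: C(33,2)·0.126^2·0.874^31 = 0.12889
P(X ≤ 2) = 0.19652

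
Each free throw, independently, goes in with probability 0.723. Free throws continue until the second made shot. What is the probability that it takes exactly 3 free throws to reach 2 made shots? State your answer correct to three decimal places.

0.290

Y = trial on which the second success occurs; negative binomial, r=2, p=0.723.
P(Y=3) = C(2,1) · p^2 · (1−p)^1
= 2 · 0.52273 · 0.277 = 0.28959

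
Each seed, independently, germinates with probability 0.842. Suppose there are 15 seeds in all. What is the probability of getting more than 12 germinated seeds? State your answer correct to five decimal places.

0.56942

X ~ Binomial(15, 0.842); P(X ≥ 13) = Σ C(15,k) p^k (1−p)^(15−k) over k:
  k=13: C(15,13)·0.842^13·0.158^2 = 0.2802597
  k=14: C(15,14)·0.842^14·0.158^1 = 0.2133623
  k=15: C(15,15)·0.842^15·0.158^0 = 0.0758021
Total = 0.5694241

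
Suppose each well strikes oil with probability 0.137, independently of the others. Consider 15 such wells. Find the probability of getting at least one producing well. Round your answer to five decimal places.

0.89031

P(at least one) = 1 − P(none) = 1 − (1 − 0.137)^15
= 1 − 0.1096887 = 0.8903113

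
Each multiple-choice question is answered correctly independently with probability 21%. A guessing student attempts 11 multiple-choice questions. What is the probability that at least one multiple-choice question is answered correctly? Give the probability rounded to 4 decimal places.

0.9252

P(at least one) = 1 − P(none) = 1 − (1 − 0.21)^11
= 1 − 0.074799 = 0.925201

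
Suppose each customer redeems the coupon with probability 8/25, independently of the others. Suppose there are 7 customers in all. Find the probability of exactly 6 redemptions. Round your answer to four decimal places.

0.0051

X ~ Binomial(n=7, p=0.32).
P(X=6) = C(7,6) · p^6 · (1−p)^1
= 7 · 0.0010737 · 0.68 = 0.005111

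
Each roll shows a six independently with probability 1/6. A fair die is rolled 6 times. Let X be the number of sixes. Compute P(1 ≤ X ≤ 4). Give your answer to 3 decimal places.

X ~ Binomial(6, 0.166667); P(1 ≤ X ≤ 4) = Σ C(6,k) p^k (1−p)^(6−k) over k:
  k=1: C(6,1)·0.166667^1·0.833333^5 = 0.40188
  k=2: C(6,2)·0.166667^2·0.833333^4 = 0.20094
  k=3: C(6,3)·0.166667^3·0.833333^3 = 0.05358
  k=4: C(6,4)·0.166667^4·0.833333^2 = 0.00804
Total = 0.66444

0.664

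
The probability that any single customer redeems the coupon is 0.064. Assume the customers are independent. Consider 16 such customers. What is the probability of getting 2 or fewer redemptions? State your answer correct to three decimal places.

X ~ Binomial(16, 0.064); P(X ≤ 2) = Σ C(16,k) p^k (1−p)^(16−k) over k:
  k=0: C(16,0)·0.064^0·0.936^16 = 0.34707
  k=1: C(16,1)·0.064^1·0.936^15 = 0.37970
  k=2: C(16,2)·0.064^2·0.936^14 = 0.19472
Total = 0.92148

0.921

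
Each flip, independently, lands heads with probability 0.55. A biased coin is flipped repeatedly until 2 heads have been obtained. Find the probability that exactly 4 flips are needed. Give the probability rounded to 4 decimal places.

Y = trial on which the second success occurs; negative binomial, r=2, p=0.55.
P(Y=4) = C(3,1) · p^2 · (1−p)^2
= 3 · 0.3025 · 0.2025 = 0.183769

0.1838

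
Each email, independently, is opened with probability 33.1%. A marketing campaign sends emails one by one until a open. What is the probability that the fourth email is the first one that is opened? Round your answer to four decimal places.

Geometric (trials to first success), p = 0.331.
P(Y = 4) = (1−p)^3 · p = 0.29942 · 0.331 = 0.099107

0.0991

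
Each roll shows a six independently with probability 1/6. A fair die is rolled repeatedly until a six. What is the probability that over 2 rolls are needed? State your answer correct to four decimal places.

Y = number of rolls to the first success; geometric, p = 0.166667.
P(Y > 2) = P(first 2 all fail) = (1−p)^2 = 0.694444

0.6944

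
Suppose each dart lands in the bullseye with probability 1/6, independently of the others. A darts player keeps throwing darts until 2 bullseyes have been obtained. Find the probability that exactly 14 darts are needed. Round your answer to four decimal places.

0.0405

Y = trial on which the second success occurs; negative binomial, r=2, p=0.166667.
P(Y=14) = C(13,1) · p^2 · (1−p)^12
= 13 · 0.027778 · 0.11216 = 0.040501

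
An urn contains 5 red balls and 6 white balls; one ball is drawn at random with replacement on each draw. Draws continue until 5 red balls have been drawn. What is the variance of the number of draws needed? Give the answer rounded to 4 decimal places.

Y = total draws until the fifth success; negative binomial with r=5, p=0.454545.
Var(Y) = r(1−p)/p² = 5·0.545455 / 0.454545² = 13.200000

13.2000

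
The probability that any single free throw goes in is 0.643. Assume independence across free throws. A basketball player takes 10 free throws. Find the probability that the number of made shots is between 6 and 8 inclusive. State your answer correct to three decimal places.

X ~ Binomial(10, 0.643); P(6 ≤ X ≤ 8) = Σ C(10,k) p^k (1−p)^(10−k) over k:
  k=6: C(10,6)·0.643^6·0.357^4 = 0.24108
  k=7: C(10,7)·0.643^7·0.357^3 = 0.24812
  k=8: C(10,8)·0.643^8·0.357^2 = 0.16759
Total = 0.65678

0.657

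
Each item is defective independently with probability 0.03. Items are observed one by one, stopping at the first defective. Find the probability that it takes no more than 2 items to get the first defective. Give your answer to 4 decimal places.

0.0591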